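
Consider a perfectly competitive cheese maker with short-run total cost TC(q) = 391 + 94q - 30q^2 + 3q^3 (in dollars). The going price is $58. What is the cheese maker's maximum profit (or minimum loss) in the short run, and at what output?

Profit = -$175 at q = 6

AVC = 94 - 30q + 3q^2; min AVC = $19 at q = 5. Since P = $58 ≥ min AVC, the firm produces.
With MC = 94 - 60q + 9q^2, P = MC on the upward-sloping part at q* = 6.
TR = 58·6 = 348. TC = 391 + 132 = 523. Profit = 348 − 523 = -$175.
That loss of $175 beats the $391 the firm would lose by shutting down; producing recovers $216 of fixed cost.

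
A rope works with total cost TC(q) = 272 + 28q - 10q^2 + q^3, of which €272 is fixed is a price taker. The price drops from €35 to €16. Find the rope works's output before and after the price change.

Output falls from 7 to 6

MC = 28 - 20q + 3q^2; the shutdown threshold is min AVC = €3 (at q = 5).
At P = €35 ≥ min AVC, set P = MC on the rising branch: q = 7.
At P = €16 ≥ min AVC, set P = MC: q = 6. The firm stays open but cuts output.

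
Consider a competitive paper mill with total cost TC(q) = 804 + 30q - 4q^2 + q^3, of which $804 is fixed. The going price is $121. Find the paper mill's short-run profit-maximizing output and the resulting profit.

Profit = -$314 at q = 7

AVC = 30 - 4q + q^2 has its minimum $26 at q = 2; price $121 clears that bar, so the firm operates.
With MC = 30 - 8q + 3q^2, P = MC on the upward-sloping part at q* = 7.
TR = 121·7 = 847. TC = 804 + 357 = 1161. Profit = 847 − 1161 = -$314.
By producing, the firm covers all variable cost plus $490 of fixed cost; shutting down would lose the full $804.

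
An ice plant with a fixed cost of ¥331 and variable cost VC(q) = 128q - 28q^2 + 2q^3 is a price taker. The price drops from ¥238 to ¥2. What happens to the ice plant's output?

AVC = 128 - 28q + 2q^2, minimized at q = 7 where min AVC = ¥30. MC = 128 - 56q + 6q^2.
With P = ¥238 above the shutdown price, P = MC gives q = 11.
At P = ¥2 < min AVC = ¥30, price no longer covers variable cost at any output, so the firm shuts down: q = 0.

Output falls from 11 to 0 (the firm shuts down)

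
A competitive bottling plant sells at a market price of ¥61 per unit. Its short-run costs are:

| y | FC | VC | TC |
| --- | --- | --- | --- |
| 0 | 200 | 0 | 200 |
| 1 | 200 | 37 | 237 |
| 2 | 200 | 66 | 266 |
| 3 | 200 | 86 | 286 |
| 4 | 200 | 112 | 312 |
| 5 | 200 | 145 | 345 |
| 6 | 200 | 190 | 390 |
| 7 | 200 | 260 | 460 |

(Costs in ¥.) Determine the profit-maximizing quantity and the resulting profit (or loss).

Tabulate TR − TC: y=0: -200; y=1: -176; y=2: -144; y=3: -103; y=4: -68; y=5: -40; y=6: -24; y=7: -33.
Profit is maximized at y = 6. AVC there is 190/6 = ¥31.67 ≤ P, so producing beats shutting down (which would give -¥200).

y = 6; profit = -¥24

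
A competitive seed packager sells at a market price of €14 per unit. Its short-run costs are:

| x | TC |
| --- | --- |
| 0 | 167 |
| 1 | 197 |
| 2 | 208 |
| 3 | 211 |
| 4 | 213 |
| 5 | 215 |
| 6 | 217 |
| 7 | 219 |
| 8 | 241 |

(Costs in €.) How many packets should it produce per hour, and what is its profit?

x = 7; profit = -€121

Compute π = P·x − TC at each output: x=0: -167; x=1: -183; x=2: -180; x=3: -169; x=4: -157; x=5: -145; x=6: -133; x=7: -121; x=8: -129.
Profit is maximized at x = 7. AVC there is 52/7 = €7.43 ≤ P, so producing beats shutting down (which would give -€167).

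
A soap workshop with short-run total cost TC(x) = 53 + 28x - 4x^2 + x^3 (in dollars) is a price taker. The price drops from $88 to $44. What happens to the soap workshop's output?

MC = 28 - 8x + 3x^2; the shutdown threshold is min AVC = $24 (at x = 2).
At P = $88 ≥ min AVC, set P = MC on the rising branch: x = 6.
At P = $44 ≥ min AVC, set P = MC: x = 4. The firm stays open but cuts output.

Output falls from 6 to 4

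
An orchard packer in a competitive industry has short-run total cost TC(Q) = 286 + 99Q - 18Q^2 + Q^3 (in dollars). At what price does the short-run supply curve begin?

$18 per unit

The firm shuts down when price falls below the minimum of average variable cost. AVC = VC/Q = 99 - 18Q + Q^2.
dAVC/dQ = -18 + 2Q = 0 gives Q = 9. min AVC = 99 - 18·9 + 9^2 = 18.
So the shutdown price is $18.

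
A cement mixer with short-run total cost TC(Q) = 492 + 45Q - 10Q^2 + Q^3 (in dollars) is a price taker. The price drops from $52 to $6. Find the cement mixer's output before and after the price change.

AVC = 45 - 10Q + Q^2, minimized at Q = 5 where min AVC = $20. MC = 45 - 20Q + 3Q^2.
At P = $52 ≥ min AVC, set P = MC on the rising branch: Q = 7.
At P = $6 < min AVC = $20, price no longer covers variable cost at any output, so the firm shuts down: Q = 0.

Output falls from 7 to 0 (the firm shuts down)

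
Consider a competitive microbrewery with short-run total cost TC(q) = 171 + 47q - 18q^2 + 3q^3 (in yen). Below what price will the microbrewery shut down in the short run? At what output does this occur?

The firm shuts down when price falls below the minimum of average variable cost. AVC = VC/q = 47 - 18q + 3q^2.
At the minimum of AVC, MC = AVC. MC = 47 - 36q + 9q^2; setting MC = AVC gives 6q^2 - 18q = 0, so q = 3. min AVC = 20.
So the shutdown price is ¥20.

¥20 per unit, at q = 3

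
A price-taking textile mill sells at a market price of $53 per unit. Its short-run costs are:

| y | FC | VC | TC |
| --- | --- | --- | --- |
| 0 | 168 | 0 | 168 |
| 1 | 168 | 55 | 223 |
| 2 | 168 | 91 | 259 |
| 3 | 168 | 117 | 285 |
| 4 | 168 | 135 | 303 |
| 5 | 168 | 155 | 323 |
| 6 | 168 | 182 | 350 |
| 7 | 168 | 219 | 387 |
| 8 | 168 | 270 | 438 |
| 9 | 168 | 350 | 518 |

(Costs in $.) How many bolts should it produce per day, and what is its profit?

Compute π = P·y − TC at each output: y=0: -168; y=1: -170; y=2: -153; y=3: -126; y=4: -91; y=5: -58; y=6: -32; y=7: -16; y=8: -14; y=9: -41.
Profit is maximized at y = 8. AVC there is 270/8 = $33.75 ≤ P, so producing beats shutting down (which would give -$168).

y = 8; profit = -$14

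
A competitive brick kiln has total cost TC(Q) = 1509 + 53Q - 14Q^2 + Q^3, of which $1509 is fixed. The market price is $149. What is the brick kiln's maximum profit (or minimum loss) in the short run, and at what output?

AVC = 53 - 14Q + Q^2; min AVC = $4 at Q = 7. Since P = $149 ≥ min AVC, the firm produces.
With MC = 53 - 28Q + 3Q^2, P = MC on the upward-sloping part at Q* = 12.
TR = 149·12 = 1788. TC = 1509 + 348 = 1857. Profit = 1788 − 1857 = -$69.
Shutting down would mean losing the fixed cost of $1509, so operating at a loss of $69 is better by $1440.

Profit = -$69 at Q = 12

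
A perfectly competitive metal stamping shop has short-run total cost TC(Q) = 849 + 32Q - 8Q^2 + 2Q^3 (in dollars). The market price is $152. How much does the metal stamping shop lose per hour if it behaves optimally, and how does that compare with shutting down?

Profit = -$273 at Q = 6

AVC = 32 - 8Q + 2Q^2; min AVC = $24 at Q = 2. Since P = $152 ≥ min AVC, the firm produces.
With MC = 32 - 16Q + 6Q^2, P = MC on the upward-sloping part at Q* = 6.
TR = 152·6 = 912. TC = 849 + 336 = 1185. Profit = 912 − 1185 = -$273.
That loss of $273 beats the $849 the firm would lose by shutting down; producing recovers $576 of fixed cost.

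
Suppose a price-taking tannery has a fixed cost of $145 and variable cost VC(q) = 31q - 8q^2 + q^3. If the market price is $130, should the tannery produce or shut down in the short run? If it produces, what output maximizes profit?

Strip out fixed cost: VC = 31q - 8q^2 + q^3. Then AVC = 31 - 8q + q^2 and MC = 31 - 16q + 3q^2.
AVC is minimized where dAVC/dq = -8 + 2q = 0, at q = 4; min AVC = 31 - 8·4 + 4^2 = $15.
Because $130 ≥ $15, revenue can cover variable cost; the firm operates.
Set P = MC: 130 = 31 - 16q + 3q^2 → -99 - 16q + 3q^2 = 0. The roots are q = -11/3 and q = 9; the profit-maximizing output is on the rising part of MC, so q* = 9.
Check: AVC at q = 9 is $40 ≤ P, so revenue covers variable cost.
Profit = P·q − TC = 130·9 − 505 = $665.

Produce at q = 9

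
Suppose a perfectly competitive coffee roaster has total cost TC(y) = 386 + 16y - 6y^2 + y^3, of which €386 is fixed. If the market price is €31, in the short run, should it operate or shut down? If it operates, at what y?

Produce at y = 5

Strip out fixed cost: VC = 16y - 6y^2 + y^3. Then AVC = 16 - 6y + y^2 and MC = 16 - 12y + 3y^2.
AVC hits its minimum where MC = AVC, at y = 3, giving min AVC = 16 - 6·3 + 3^2 = €7.
P = €31 exceeds min AVC = €7, so the firm stays open.
P = MC gives -15 - 12y + 3y^2 = 0, with roots -1 and 5. Take the larger (rising MC): y* = 5.
Check: AVC at y = 5 is €11 ≤ P, so revenue covers variable cost.
Profit = P·y − TC = 31·5 − 441 = -€286, a loss, but smaller than the €386 fixed cost the firm would lose by shutting down.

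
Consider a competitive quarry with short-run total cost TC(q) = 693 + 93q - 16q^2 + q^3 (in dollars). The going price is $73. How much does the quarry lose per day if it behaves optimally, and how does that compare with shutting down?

Profit = -$293 at q = 10

AVC = 93 - 16q + q^2 has its minimum $29 at q = 8; price $73 clears that bar, so the firm operates.
MC = 93 - 32q + 3q^2. Setting P = MC and taking the root on the rising branch gives q* = 10.
TR = 73·10 = 730. TC = 693 + 330 = 1023. Profit = 730 − 1023 = -$293.
That loss of $293 beats the $693 the firm would lose by shutting down; producing recovers $400 of fixed cost.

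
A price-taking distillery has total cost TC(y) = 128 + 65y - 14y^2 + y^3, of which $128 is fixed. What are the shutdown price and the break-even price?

Shutdown price = $16; break-even price = $33

AVC = 65 - 14y + y^2; minimized at y = 7, giving min AVC = $16. That is the shutdown price.
ATC = 128/y + 65 - 14y + y^2. Setting dATC/dy = −128/y^2 − 14 + 2y = 0 gives y = 8 (since 2·8^3 − 14·8^2 = 128).
min ATC = 128/8 + 65 − 14·8 + 8^2 = $33. That is the break-even price.
Between these two prices the firm operates at a loss; above $33 it earns a profit.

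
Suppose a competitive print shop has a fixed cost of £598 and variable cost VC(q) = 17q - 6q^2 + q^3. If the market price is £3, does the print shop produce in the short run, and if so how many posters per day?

From TC, MC = TC'(q) = 17 - 12q + 3q^2 and AVC = VC/q = 17 - 6q + q^2.
The AVC parabola has its vertex at q = 6/2 = 3, where AVC = 17 - 6·3 + 3^2 = £8.
Since P = £3 < min AVC = £8, price fails to cover variable cost at any output.
The firm minimizes its loss by shutting down and losing only its fixed cost of £598.

Shut down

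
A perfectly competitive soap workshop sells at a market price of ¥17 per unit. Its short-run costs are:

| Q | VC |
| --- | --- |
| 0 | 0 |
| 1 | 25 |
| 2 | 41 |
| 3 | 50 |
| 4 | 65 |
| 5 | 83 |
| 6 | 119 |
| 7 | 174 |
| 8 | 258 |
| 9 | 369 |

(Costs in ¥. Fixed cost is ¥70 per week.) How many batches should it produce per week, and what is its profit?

Profit at each row (π = 17Q − TC): Q=0: -70; Q=1: -78; Q=2: -77; Q=3: -69; Q=4: -67; Q=5: -68; Q=6: -87; Q=7: -125; Q=8: -192; Q=9: -286.
Profit is maximized at Q = 4. AVC there is 65/4 = ¥16.25 ≤ P, so producing beats shutting down (which would give -¥70).

Q = 4; profit = -¥67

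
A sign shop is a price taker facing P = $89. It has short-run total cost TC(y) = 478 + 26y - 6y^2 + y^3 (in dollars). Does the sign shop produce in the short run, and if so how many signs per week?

From TC, MC = TC'(y) = 26 - 12y + 3y^2 and AVC = VC/y = 26 - 6y + y^2.
AVC hits its minimum where MC = AVC, at y = 3, giving min AVC = 26 - 6·3 + 3^2 = $17.
Because $89 ≥ $17, revenue can cover variable cost; the firm operates.
P = MC gives -63 - 12y + 3y^2 = 0, with roots -3 and 7. Take the larger (rising MC): y* = 7.
Check: AVC at y = 7 is $33 ≤ P, so revenue covers variable cost.
Profit = P·y − TC = 89·7 − 709 = -$86, a loss, but smaller than the $478 fixed cost the firm would lose by shutting down.

Produce at y = 7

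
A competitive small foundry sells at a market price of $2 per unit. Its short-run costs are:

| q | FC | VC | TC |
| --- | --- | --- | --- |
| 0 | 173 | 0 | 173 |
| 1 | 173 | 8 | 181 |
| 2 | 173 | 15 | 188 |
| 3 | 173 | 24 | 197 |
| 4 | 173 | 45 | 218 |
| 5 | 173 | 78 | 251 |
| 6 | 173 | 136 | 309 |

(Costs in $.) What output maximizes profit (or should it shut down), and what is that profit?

q = 0 (shut down); profit = -$173

Compute π = P·q − TC at each output: q=0: -173; q=1: -179; q=2: -184; q=3: -191; q=4: -210; q=5: -241; q=6: -297.
Profit is highest at q = 0. Equivalently, the lowest AVC in the table is 15/2 ≈ $7.50 at q = 2, and P = $2 falls below it — price never covers variable cost, so the firm shuts down and loses only its fixed cost.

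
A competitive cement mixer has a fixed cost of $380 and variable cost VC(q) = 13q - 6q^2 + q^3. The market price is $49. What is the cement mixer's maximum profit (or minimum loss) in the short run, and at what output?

AVC = 13 - 6q + q^2; min AVC = $4 at q = 3. Since P = $49 ≥ min AVC, the firm produces.
With MC = 13 - 12q + 3q^2, P = MC on the upward-sloping part at q* = 6.
TR = 49·6 = 294. TC = 380 + 78 = 458. Profit = 294 − 458 = -$164.
Shutting down would mean losing the fixed cost of $380, so operating at a loss of $164 is better by $216.

Profit = -$164 at q = 6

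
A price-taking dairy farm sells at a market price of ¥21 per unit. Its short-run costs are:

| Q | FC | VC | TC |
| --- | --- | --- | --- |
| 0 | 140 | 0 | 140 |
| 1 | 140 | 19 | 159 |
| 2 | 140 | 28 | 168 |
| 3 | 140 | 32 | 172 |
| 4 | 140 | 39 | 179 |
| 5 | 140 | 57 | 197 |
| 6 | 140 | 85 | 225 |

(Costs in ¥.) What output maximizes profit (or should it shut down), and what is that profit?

Q = 5; profit = -¥92

Compute π = P·Q − TC at each output: Q=0: -140; Q=1: -138; Q=2: -126; Q=3: -109; Q=4: -95; Q=5: -92; Q=6: -99.
Profit is maximized at Q = 5. AVC there is 57/5 = ¥11.40 ≤ P, so producing beats shutting down (which would give -¥140).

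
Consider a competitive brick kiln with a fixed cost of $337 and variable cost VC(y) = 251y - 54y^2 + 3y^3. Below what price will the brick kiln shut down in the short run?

The shutdown price is the minimum of AVC. VC = 251y - 54y^2 + 3y^3, so AVC = 251 - 54y + 3y^2.
dAVC/dy = -54 + 6y = 0 gives y = 9. min AVC = 251 - 54·9 + 3·9^2 = 8.
For P < $8 the firm produces nothing.

$8 per unit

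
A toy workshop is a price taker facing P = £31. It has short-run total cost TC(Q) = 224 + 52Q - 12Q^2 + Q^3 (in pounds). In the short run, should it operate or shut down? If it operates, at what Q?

From TC, MC = TC'(Q) = 52 - 24Q + 3Q^2 and AVC = VC/Q = 52 - 12Q + Q^2.
The AVC parabola has its vertex at Q = 12/2 = 6, where AVC = 52 - 12·6 + 6^2 = £16.
P = £31 exceeds min AVC = £16, so the firm stays open.
Solving P = MC: 21 - 24Q + 3Q^2 = 0 ⇒ Q = 1 or 7. On the upward-sloping branch, Q* = 7.
Check: AVC at Q = 7 is £17 ≤ P, so revenue covers variable cost.
Profit = P·Q − TC = 31·7 − 343 = -£126, a loss, but smaller than the £224 fixed cost the firm would lose by shutting down.

Produce at Q = 7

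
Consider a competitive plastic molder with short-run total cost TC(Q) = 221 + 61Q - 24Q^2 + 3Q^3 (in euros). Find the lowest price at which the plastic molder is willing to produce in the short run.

Short-run supply begins at min AVC. From VC = 61Q - 24Q^2 + 3Q^3, AVC = 61 - 24Q + 3Q^2.
dAVC/dQ = -24 + 6Q = 0 gives Q = 4. min AVC = 61 - 24·4 + 3·4^2 = 13.
The firm shuts down for any P below €13.

€13 per unit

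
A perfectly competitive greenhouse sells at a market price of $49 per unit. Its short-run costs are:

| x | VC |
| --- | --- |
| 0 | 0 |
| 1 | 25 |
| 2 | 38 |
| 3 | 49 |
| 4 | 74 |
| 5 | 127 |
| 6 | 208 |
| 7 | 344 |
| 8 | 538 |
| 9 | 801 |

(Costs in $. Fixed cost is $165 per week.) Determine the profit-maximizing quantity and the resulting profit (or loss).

x = 4; profit = -$43

Tabulate TR − TC: x=0: -165; x=1: -141; x=2: -105; x=3: -67; x=4: -43; x=5: -47; x=6: -79; x=7: -166; x=8: -311; x=9: -525.
Profit is maximized at x = 4. AVC there is 74/4 = $18.50 ≤ P, so producing beats shutting down (which would give -$165).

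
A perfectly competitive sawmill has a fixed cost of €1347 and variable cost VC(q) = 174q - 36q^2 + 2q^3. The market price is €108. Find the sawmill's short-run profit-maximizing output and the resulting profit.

AVC = 174 - 36q + 2q^2 has its minimum €12 at q = 9; price €108 clears that bar, so the firm operates.
With MC = 174 - 72q + 6q^2, P = MC on the upward-sloping part at q* = 11.
TR = 108·11 = 1188. TC = 1347 + 220 = 1567. Profit = 1188 − 1567 = -€379.
By producing, the firm covers all variable cost plus €968 of fixed cost; shutting down would lose the full €1347.

Profit = -€379 at q = 11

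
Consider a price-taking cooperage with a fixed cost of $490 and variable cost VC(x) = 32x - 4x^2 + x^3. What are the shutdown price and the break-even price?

AVC = 32 - 4x + x^2; minimized at x = 2, giving min AVC = $28. That is the shutdown price.
ATC = 490/x + 32 - 4x + x^2. Setting dATC/dx = −490/x^2 − 4 + 2x = 0 gives x = 7 (since 2·7^3 − 4·7^2 = 490).
min ATC = 490/7 + 32 − 4·7 + 7^2 = $123. That is the break-even price.
Between these two prices the firm operates at a loss; above $123 it earns a profit.

Shutdown price = $28; break-even price = $123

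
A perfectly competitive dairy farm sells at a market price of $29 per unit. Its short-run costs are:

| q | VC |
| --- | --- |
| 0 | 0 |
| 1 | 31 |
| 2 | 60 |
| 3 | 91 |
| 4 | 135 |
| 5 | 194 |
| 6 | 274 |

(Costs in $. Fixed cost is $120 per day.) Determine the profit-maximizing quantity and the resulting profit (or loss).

Profit at each row (π = 29q − TC): q=0: -120; q=1: -122; q=2: -122; q=3: -124; q=4: -139; q=5: -169; q=6: -220.
Profit is highest at q = 0. Equivalently, the lowest AVC in the table is 60/2 ≈ $30 at q = 2, and P = $29 falls below it — price never covers variable cost, so the firm shuts down and loses only its fixed cost.

q = 0 (shut down); profit = -$120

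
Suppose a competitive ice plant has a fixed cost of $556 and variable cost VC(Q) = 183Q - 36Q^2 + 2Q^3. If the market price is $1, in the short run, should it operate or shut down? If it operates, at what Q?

Shut down

Strip out fixed cost: VC = 183Q - 36Q^2 + 2Q^3. Then AVC = 183 - 36Q + 2Q^2 and MC = 183 - 72Q + 6Q^2.
AVC is minimized where dAVC/dQ = -36 + 4Q = 0, at Q = 9; min AVC = 183 - 36·9 + 2·9^2 = $21.
Since P = $1 < min AVC = $21, price fails to cover variable cost at any output.
The firm minimizes its loss by shutting down and losing only its fixed cost of $556.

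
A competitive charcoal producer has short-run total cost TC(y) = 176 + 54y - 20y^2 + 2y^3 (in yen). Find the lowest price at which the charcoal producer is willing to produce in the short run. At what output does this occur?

Short-run supply begins at min AVC. From VC = 54y - 20y^2 + 2y^3, AVC = 54 - 20y + 2y^2.
dAVC/dy = -20 + 4y = 0 gives y = 5. min AVC = 54 - 20·5 + 2·5^2 = 4.
For P < ¥4 the firm produces nothing.

¥4 per unit, at y = 5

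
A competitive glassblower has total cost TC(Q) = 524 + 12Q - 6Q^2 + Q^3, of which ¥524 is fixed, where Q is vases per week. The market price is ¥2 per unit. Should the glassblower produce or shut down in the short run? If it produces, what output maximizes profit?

Shut down

Variable cost is VC = 12Q - 6Q^2 + Q^3, so AVC = VC/Q = 12 - 6Q + Q^2 and MC = dTC/dQ = 12 - 12Q + 3Q^2.
The AVC parabola has its vertex at Q = 6/2 = 3, where AVC = 12 - 6·3 + 3^2 = ¥3.
P = ¥2 lies below min AVC = ¥3; no output level covers variable cost.
Best response: produce nothing and absorb the ¥524 fixed cost.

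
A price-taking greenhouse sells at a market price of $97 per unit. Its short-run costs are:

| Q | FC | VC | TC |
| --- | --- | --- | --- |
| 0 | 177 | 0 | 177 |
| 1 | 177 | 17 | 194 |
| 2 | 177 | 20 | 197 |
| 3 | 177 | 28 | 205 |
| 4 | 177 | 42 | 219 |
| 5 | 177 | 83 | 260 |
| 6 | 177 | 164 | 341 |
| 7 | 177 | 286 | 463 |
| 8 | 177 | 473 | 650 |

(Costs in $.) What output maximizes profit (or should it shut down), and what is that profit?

Q = 6; profit = $241

Profit at each row (π = 97Q − TC): Q=0: -177; Q=1: -97; Q=2: -3; Q=3: 86; Q=4: 169; Q=5: 225; Q=6: 241; Q=7: 216; Q=8: 126.
Profit is maximized at Q = 6. AVC there is 164/6 = $27.33 ≤ P, so producing beats shutting down (which would give -$177).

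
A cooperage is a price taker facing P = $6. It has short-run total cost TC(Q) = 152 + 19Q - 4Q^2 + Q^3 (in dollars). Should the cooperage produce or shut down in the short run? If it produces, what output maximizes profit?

Shut down

Variable cost is VC = 19Q - 4Q^2 + Q^3, so AVC = VC/Q = 19 - 4Q + Q^2 and MC = dTC/dQ = 19 - 8Q + 3Q^2.
AVC is minimized where dAVC/dQ = -4 + 2Q = 0, at Q = 2; min AVC = 19 - 4·2 + 2^2 = $15.
Since P = $6 < min AVC = $15, price fails to cover variable cost at any output.
The firm minimizes its loss by shutting down and losing only its fixed cost of $152.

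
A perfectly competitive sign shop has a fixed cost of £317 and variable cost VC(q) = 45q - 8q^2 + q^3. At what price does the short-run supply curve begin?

£29 per unit

The firm shuts down when price falls below the minimum of average variable cost. AVC = VC/q = 45 - 8q + q^2.
dAVC/dq = -8 + 2q = 0 gives q = 4. min AVC = 45 - 8·4 + 4^2 = 29.
So the shutdown price is £29.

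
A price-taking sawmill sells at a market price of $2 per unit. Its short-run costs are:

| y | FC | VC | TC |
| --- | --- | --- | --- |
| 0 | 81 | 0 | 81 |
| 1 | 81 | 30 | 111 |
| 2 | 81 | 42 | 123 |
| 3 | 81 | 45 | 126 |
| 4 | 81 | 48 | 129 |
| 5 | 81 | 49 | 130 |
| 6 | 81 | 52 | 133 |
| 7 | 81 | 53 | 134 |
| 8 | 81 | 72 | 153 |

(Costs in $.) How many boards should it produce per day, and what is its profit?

y = 0 (shut down); profit = -$81

Tabulate TR − TC: y=0: -81; y=1: -109; y=2: -119; y=3: -120; y=4: -121; y=5: -120; y=6: -121; y=7: -120; y=8: -137.
Profit is highest at y = 0. Equivalently, the lowest AVC in the table is 53/7 ≈ $7.57 at y = 7, and P = $2 falls below it — price never covers variable cost, so the firm shuts down and loses only its fixed cost.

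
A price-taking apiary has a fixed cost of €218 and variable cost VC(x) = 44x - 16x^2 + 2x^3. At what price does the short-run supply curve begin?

The shutdown price is the minimum of AVC. VC = 44x - 16x^2 + 2x^3, so AVC = 44 - 16x + 2x^2.
At the minimum of AVC, MC = AVC. MC = 44 - 32x + 6x^2; setting MC = AVC gives 4x^2 - 16x = 0, so x = 4. min AVC = 12.
So the shutdown price is €12.

€12 per unit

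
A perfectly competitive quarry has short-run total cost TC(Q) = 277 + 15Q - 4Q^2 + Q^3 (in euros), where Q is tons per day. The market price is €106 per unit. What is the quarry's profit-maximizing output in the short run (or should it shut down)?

Variable cost is VC = 15Q - 4Q^2 + Q^3, so AVC = VC/Q = 15 - 4Q + Q^2 and MC = dTC/dQ = 15 - 8Q + 3Q^2.
AVC is minimized where dAVC/dQ = -4 + 2Q = 0, at Q = 2; min AVC = 15 - 4·2 + 2^2 = €11.
Because €106 ≥ €11, revenue can cover variable cost; the firm operates.
Solving P = MC: -91 - 8Q + 3Q^2 = 0 ⇒ Q = -13/3 or 7. On the upward-sloping branch, Q* = 7.
Check: AVC at Q = 7 is €36 ≤ P, so revenue covers variable cost.
Profit = P·Q − TC = 106·7 − 529 = €213.

Produce at Q = 7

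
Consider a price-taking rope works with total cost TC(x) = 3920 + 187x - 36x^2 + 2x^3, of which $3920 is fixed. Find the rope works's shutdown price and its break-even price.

Shutdown price = $25; break-even price = $355

Shutdown price = min AVC. AVC = 187 - 36x + 2x^2, with vertex at x = 9 and minimum $25.
ATC = 3920/x + 187 - 36x + 2x^2. Setting dATC/dx = −3920/x^2 − 36 + 4x = 0 gives x = 14 (since 4·14^3 − 36·14^2 = 3920).
min ATC = 3920/14 + 187 − 36·14 + 2·14^2 = $355. That is the break-even price.
Between these two prices the firm operates at a loss; above $355 it earns a profit.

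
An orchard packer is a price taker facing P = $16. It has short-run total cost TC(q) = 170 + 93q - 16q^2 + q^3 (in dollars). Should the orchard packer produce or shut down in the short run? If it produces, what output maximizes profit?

Shut down

From TC, MC = TC'(q) = 93 - 32q + 3q^2 and AVC = VC/q = 93 - 16q + q^2.
The AVC parabola has its vertex at q = 16/2 = 8, where AVC = 93 - 16·8 + 8^2 = $29.
P = $16 lies below min AVC = $29; no output level covers variable cost.
Best response: produce nothing and absorb the $170 fixed cost.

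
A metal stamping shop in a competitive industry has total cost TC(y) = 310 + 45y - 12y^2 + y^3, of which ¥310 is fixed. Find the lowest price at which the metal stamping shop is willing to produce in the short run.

Short-run supply begins at min AVC. From VC = 45y - 12y^2 + y^3, AVC = 45 - 12y + y^2.
dAVC/dy = -12 + 2y = 0 gives y = 6. min AVC = 45 - 12·6 + 6^2 = 9.
So the shutdown price is ¥9.

¥9 per unit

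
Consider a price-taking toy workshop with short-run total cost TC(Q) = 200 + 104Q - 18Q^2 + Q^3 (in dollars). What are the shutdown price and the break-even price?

Shutdown price = $23; break-even price = $44

Shutdown price = min AVC. AVC = 104 - 18Q + Q^2, with vertex at Q = 9 and minimum $23.
ATC = 200/Q + 104 - 18Q + Q^2. Setting dATC/dQ = −200/Q^2 − 18 + 2Q = 0 gives Q = 10 (since 2·10^3 − 18·10^2 = 200).
min ATC = 200/10 + 104 − 18·10 + 10^2 = $44. That is the break-even price.
Between these two prices the firm operates at a loss; above $44 it earns a profit.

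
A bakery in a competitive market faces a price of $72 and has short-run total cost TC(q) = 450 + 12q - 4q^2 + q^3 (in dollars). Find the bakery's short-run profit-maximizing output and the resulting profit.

Profit = -$162 at q = 6

AVC = 12 - 4q + q^2; min AVC = $8 at q = 2. Since P = $72 ≥ min AVC, the firm produces.
With MC = 12 - 8q + 3q^2, P = MC on the upward-sloping part at q* = 6.
TR = 72·6 = 432. TC = 450 + 144 = 594. Profit = 432 − 594 = -$162.
Shutting down would mean losing the fixed cost of $450, so operating at a loss of $162 is better by $288.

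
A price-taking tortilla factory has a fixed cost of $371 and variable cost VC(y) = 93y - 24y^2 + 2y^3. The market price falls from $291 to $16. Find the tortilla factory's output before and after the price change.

MC = 93 - 48y + 6y^2; the shutdown threshold is min AVC = $21 (at y = 6).
At P = $291 ≥ min AVC, set P = MC on the rising branch: y = 11.
At P = $16 < min AVC = $21, price no longer covers variable cost at any output, so the firm shuts down: y = 0.

Output falls from 11 to 0 (the firm shuts down)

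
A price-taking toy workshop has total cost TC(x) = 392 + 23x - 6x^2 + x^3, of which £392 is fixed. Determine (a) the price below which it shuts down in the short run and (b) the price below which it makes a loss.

Shutdown price = £14; break-even price = £86

Shutdown price = min AVC. AVC = 23 - 6x + x^2, with vertex at x = 3 and minimum £14.
ATC = 392/x + 23 - 6x + x^2. Setting dATC/dx = −392/x^2 − 6 + 2x = 0 gives x = 7 (since 2·7^3 − 6·7^2 = 392).
min ATC = 392/7 + 23 − 6·7 + 7^2 = £86. That is the break-even price.
For £14 ≤ P < £86 the firm produces at a loss; below £14 it shuts down.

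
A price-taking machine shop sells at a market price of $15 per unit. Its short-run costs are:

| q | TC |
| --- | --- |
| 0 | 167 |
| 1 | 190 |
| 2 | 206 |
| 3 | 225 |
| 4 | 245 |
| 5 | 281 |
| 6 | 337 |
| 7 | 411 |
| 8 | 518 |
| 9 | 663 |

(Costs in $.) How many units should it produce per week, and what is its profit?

Tabulate TR − TC: q=0: -167; q=1: -175; q=2: -176; q=3: -180; q=4: -185; q=5: -206; q=6: -247; q=7: -306; q=8: -398; q=9: -528.
Profit is highest at q = 0. Equivalently, the lowest AVC in the table is 58/3 ≈ $19.33 at q = 3, and P = $15 falls below it — price never covers variable cost, so the firm shuts down and loses only its fixed cost.

q = 0 (shut down); profit = -$167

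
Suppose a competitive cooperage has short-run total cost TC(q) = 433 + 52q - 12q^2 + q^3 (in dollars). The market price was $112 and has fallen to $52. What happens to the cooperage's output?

AVC = 52 - 12q + q^2, minimized at q = 6 where min AVC = $16. MC = 52 - 24q + 3q^2.
With P = $112 above the shutdown price, P = MC gives q = 10.
At P = $52 ≥ min AVC, set P = MC: q = 8. The firm stays open but cuts output.

Output falls from 10 to 8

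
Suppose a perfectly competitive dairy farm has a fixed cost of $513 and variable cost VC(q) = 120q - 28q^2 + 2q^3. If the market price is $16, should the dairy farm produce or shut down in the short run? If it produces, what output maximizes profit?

Variable cost is VC = 120q - 28q^2 + 2q^3, so AVC = VC/q = 120 - 28q + 2q^2 and MC = dTC/dq = 120 - 56q + 6q^2.
The AVC parabola has its vertex at q = 28/4 = 7, where AVC = 120 - 28·7 + 2·7^2 = $22.
P = $16 lies below min AVC = $22; no output level covers variable cost.
Shutting down limits the loss to fixed cost, $513.

Shut down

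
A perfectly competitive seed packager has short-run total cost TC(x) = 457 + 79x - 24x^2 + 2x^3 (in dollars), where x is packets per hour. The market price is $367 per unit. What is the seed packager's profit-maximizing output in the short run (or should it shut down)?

Variable cost is VC = 79x - 24x^2 + 2x^3, so AVC = VC/x = 79 - 24x + 2x^2 and MC = dTC/dx = 79 - 48x + 6x^2.
AVC is minimized where dAVC/dx = -24 + 4x = 0, at x = 6; min AVC = 79 - 24·6 + 2·6^2 = $7.
P = $367 exceeds min AVC = $7, so the firm stays open.
Solving P = MC: -288 - 48x + 6x^2 = 0 ⇒ x = -4 or 12. On the upward-sloping branch, x* = 12.
Check: AVC at x = 12 is $79 ≤ P, so revenue covers variable cost.
Profit = P·x − TC = 367·12 − 1405 = $2999.

Produce at x = 12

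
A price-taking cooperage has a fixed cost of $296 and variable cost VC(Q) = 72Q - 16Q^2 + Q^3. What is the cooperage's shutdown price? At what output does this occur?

The shutdown price is the minimum of AVC. VC = 72Q - 16Q^2 + Q^3, so AVC = 72 - 16Q + Q^2.
dAVC/dQ = -16 + 2Q = 0 gives Q = 8. min AVC = 72 - 16·8 + 8^2 = 8.
So the shutdown price is $8.

$8 per unit, at Q = 8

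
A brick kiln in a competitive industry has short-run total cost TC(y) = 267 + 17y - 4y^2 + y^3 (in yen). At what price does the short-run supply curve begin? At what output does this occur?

The firm shuts down when price falls below the minimum of average variable cost. AVC = VC/y = 17 - 4y + y^2.
dAVC/dy = -4 + 2y = 0 gives y = 2. min AVC = 17 - 4·2 + 2^2 = 13.
So the shutdown price is ¥13.

¥13 per unit, at y = 2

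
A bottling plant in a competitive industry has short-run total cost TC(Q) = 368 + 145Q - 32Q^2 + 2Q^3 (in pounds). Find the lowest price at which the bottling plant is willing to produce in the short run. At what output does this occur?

The firm shuts down when price falls below the minimum of average variable cost. AVC = VC/Q = 145 - 32Q + 2Q^2.
dAVC/dQ = -32 + 4Q = 0 gives Q = 8. min AVC = 145 - 32·8 + 2·8^2 = 17.
So the shutdown price is £17.

£17 per unit, at Q = 8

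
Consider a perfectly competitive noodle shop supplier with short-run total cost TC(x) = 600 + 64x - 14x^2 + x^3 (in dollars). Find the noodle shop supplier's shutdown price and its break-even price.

AVC = 64 - 14x + x^2; minimized at x = 7, giving min AVC = $15. That is the shutdown price.
ATC = 600/x + 64 - 14x + x^2. Setting dATC/dx = −600/x^2 − 14 + 2x = 0 gives x = 10 (since 2·10^3 − 14·10^2 = 600).
min ATC = 600/10 + 64 − 14·10 + 10^2 = $84. That is the break-even price.
Between these two prices the firm operates at a loss; above $84 it earns a profit.

Shutdown price = $15; break-even price = $84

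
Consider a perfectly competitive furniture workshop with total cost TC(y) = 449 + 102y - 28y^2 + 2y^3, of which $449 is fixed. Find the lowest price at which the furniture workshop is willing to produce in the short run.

$4 per unit

The firm shuts down when price falls below the minimum of average variable cost. AVC = VC/y = 102 - 28y + 2y^2.
At the minimum of AVC, MC = AVC. MC = 102 - 56y + 6y^2; setting MC = AVC gives 4y^2 - 28y = 0, so y = 7. min AVC = 4.
So the shutdown price is $4.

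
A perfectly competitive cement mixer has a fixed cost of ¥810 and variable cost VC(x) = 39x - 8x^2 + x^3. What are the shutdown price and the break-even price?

AVC = 39 - 8x + x^2; minimized at x = 4, giving min AVC = ¥23. That is the shutdown price.
ATC = 810/x + 39 - 8x + x^2. Setting dATC/dx = −810/x^2 − 8 + 2x = 0 gives x = 9 (since 2·9^3 − 8·9^2 = 810).
min ATC = 810/9 + 39 − 8·9 + 9^2 = ¥138. That is the break-even price.
Between these two prices the firm operates at a loss; above ¥138 it earns a profit.

Shutdown price = ¥23; break-even price = ¥138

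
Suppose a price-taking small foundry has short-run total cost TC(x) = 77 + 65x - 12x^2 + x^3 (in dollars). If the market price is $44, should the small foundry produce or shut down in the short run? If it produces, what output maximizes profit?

From TC, MC = TC'(x) = 65 - 24x + 3x^2 and AVC = VC/x = 65 - 12x + x^2.
The AVC parabola has its vertex at x = 12/2 = 6, where AVC = 65 - 12·6 + 6^2 = $29.
Since P = $44 ≥ min AVC = $29, price covers variable cost and the firm should produce.
Solving P = MC: 21 - 24x + 3x^2 = 0 ⇒ x = 1 or 7. On the upward-sloping branch, x* = 7.
Check: AVC at x = 7 is $30 ≤ P, so revenue covers variable cost.
Profit = P·x − TC = 44·7 − 287 = $21.

Produce at x = 7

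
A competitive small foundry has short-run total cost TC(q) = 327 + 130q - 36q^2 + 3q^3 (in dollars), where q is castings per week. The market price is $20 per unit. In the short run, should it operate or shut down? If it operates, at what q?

From TC, MC = TC'(q) = 130 - 72q + 9q^2 and AVC = VC/q = 130 - 36q + 3q^2.
AVC is minimized where dAVC/dq = -36 + 6q = 0, at q = 6; min AVC = 130 - 36·6 + 3·6^2 = $22.
With P < min AVC ($20 < $22), every unit sold adds to the loss.
Shutting down limits the loss to fixed cost, $327.

Shut down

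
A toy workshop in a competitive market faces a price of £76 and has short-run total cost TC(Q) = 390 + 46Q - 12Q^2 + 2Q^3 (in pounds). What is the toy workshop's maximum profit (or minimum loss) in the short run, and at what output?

Profit = -£190 at Q = 5

AVC = 46 - 12Q + 2Q^2; min AVC = £28 at Q = 3. Since P = £76 ≥ min AVC, the firm produces.
MC = 46 - 24Q + 6Q^2. Setting P = MC and taking the root on the rising branch gives Q* = 5.
TR = 76·5 = 380. TC = 390 + 180 = 570. Profit = 380 − 570 = -£190.
By producing, the firm covers all variable cost plus £200 of fixed cost; shutting down would lose the full £390.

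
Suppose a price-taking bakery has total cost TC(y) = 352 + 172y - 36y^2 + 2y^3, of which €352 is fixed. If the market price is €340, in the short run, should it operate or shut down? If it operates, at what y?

Produce at y = 14

From TC, MC = TC'(y) = 172 - 72y + 6y^2 and AVC = VC/y = 172 - 36y + 2y^2.
AVC hits its minimum where MC = AVC, at y = 9, giving min AVC = 172 - 36·9 + 2·9^2 = €10.
Since P = €340 ≥ min AVC = €10, price covers variable cost and the firm should produce.
Solving P = MC: -168 - 72y + 6y^2 = 0 ⇒ y = -2 or 14. On the upward-sloping branch, y* = 14.
Check: AVC at y = 14 is €60 ≤ P, so revenue covers variable cost.
Profit = P·y − TC = 340·14 − 1192 = €3568.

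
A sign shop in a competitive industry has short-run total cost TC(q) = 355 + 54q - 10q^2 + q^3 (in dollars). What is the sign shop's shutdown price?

The shutdown price is the minimum of AVC. VC = 54q - 10q^2 + q^3, so AVC = 54 - 10q + q^2.
dAVC/dq = -10 + 2q = 0 gives q = 5. min AVC = 54 - 10·5 + 5^2 = 29.
So the shutdown price is $29.

$29 per unit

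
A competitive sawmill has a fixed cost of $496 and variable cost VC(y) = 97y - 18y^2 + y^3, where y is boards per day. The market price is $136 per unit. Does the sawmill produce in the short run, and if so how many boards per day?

Produce at y = 13

Strip out fixed cost: VC = 97y - 18y^2 + y^3. Then AVC = 97 - 18y + y^2 and MC = 97 - 36y + 3y^2.
AVC hits its minimum where MC = AVC, at y = 9, giving min AVC = 97 - 18·9 + 9^2 = $16.
Because $136 ≥ $16, revenue can cover variable cost; the firm operates.
Set P = MC: 136 = 97 - 36y + 3y^2 → -39 - 36y + 3y^2 = 0. The roots are y = -1 and y = 13; the profit-maximizing output is on the rising part of MC, so y* = 13.
Check: AVC at y = 13 is $32 ≤ P, so revenue covers variable cost.
Profit = P·y − TC = 136·13 − 912 = $856.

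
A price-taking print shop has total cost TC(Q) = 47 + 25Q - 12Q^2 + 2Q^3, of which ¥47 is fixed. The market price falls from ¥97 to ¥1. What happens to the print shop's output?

AVC = 25 - 12Q + 2Q^2, minimized at Q = 3 where min AVC = ¥7. MC = 25 - 24Q + 6Q^2.
At P = ¥97 ≥ min AVC, set P = MC on the rising branch: Q = 6.
At P = ¥1 < min AVC = ¥7, price no longer covers variable cost at any output, so the firm shuts down: Q = 0.

Output falls from 6 to 0 (the firm shuts down)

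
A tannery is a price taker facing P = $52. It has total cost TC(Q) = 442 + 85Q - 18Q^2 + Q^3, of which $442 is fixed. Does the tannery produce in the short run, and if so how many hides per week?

Strip out fixed cost: VC = 85Q - 18Q^2 + Q^3. Then AVC = 85 - 18Q + Q^2 and MC = 85 - 36Q + 3Q^2.
AVC is minimized where dAVC/dQ = -18 + 2Q = 0, at Q = 9; min AVC = 85 - 18·9 + 9^2 = $4.
Since P = $52 ≥ min AVC = $4, price covers variable cost and the firm should produce.
P = MC gives 33 - 36Q + 3Q^2 = 0, with roots 1 and 11. Take the larger (rising MC): Q* = 11.
Check: AVC at Q = 11 is $8 ≤ P, so revenue covers variable cost.
Profit = P·Q − TC = 52·11 − 530 = $42.

Produce at Q = 11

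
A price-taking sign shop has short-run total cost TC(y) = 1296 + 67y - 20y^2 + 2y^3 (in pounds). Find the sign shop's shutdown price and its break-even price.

Shutdown price = £17; break-even price = £193

Shutdown price = min AVC. AVC = 67 - 20y + 2y^2, with vertex at y = 5 and minimum £17.
ATC = 1296/y + 67 - 20y + 2y^2. Setting dATC/dy = −1296/y^2 − 20 + 4y = 0 gives y = 9 (since 4·9^3 − 20·9^2 = 1296).
min ATC = 1296/9 + 67 − 20·9 + 2·9^2 = £193. That is the break-even price.
Between these two prices the firm operates at a loss; above £193 it earns a profit.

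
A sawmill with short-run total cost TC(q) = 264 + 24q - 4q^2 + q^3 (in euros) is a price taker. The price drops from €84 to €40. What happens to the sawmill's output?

Output falls from 6 to 4

AVC = 24 - 4q + q^2, minimized at q = 2 where min AVC = €20. MC = 24 - 8q + 3q^2.
At P = €84 ≥ min AVC, set P = MC on the rising branch: q = 6.
At P = €40 ≥ min AVC, set P = MC: q = 4. The firm stays open but cuts output.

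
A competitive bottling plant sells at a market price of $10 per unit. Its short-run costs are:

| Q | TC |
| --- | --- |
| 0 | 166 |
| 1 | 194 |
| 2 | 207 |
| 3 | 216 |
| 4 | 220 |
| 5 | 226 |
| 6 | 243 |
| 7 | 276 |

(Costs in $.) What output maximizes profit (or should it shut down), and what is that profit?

Profit at each row (π = 10Q − TC): Q=0: -166; Q=1: -184; Q=2: -187; Q=3: -186; Q=4: -180; Q=5: -176; Q=6: -183; Q=7: -206.
Profit is highest at Q = 0. Equivalently, the lowest AVC in the table is 60/5 ≈ $12 at Q = 5, and P = $10 falls below it — price never covers variable cost, so the firm shuts down and loses only its fixed cost.

Q = 0 (shut down); profit = -$166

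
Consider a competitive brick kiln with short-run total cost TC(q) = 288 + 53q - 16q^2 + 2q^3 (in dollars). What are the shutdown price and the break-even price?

AVC = 53 - 16q + 2q^2; minimized at q = 4, giving min AVC = $21. That is the shutdown price.
ATC = 288/q + 53 - 16q + 2q^2. Setting dATC/dq = −288/q^2 − 16 + 4q = 0 gives q = 6 (since 4·6^3 − 16·6^2 = 288).
min ATC = 288/6 + 53 − 16·6 + 2·6^2 = $77. That is the break-even price.
For $21 ≤ P < $77 the firm produces at a loss; below $21 it shuts down.

Shutdown price = $21; break-even price = $77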